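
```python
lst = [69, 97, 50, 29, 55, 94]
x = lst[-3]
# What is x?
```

lst has length 6. Negative index -3 maps to positive index 6 + (-3) = 3. lst[3] = 29.

29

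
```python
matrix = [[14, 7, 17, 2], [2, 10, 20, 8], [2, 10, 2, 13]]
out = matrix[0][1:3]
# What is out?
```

matrix[0] = [14, 7, 17, 2]. matrix[0] has length 4. The slice matrix[0][1:3] selects indices [1, 2] (1->7, 2->17), giving [7, 17].

[7, 17]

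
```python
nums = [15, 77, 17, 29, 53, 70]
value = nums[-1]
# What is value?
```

nums has length 6. Negative index -1 maps to positive index 6 + (-1) = 5. nums[5] = 70.

70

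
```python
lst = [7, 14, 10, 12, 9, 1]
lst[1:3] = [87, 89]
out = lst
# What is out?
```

lst starts as [7, 14, 10, 12, 9, 1] (length 6). The slice lst[1:3] covers indices [1, 2] with values [14, 10]. Replacing that slice with [87, 89] (same length) produces [7, 87, 89, 12, 9, 1].

[7, 87, 89, 12, 9, 1]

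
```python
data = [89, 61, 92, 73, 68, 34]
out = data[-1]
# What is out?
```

data has length 6. Negative index -1 maps to positive index 6 + (-1) = 5. data[5] = 34.

34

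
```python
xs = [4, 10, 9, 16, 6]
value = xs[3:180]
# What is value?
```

xs has length 5. The slice xs[3:180] selects indices [3, 4] (3->16, 4->6), giving [16, 6].

[16, 6]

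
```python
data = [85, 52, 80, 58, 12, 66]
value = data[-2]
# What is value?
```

data has length 6. Negative index -2 maps to positive index 6 + (-2) = 4. data[4] = 12.

12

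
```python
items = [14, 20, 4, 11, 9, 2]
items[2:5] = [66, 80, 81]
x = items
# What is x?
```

items starts as [14, 20, 4, 11, 9, 2] (length 6). The slice items[2:5] covers indices [2, 3, 4] with values [4, 11, 9]. Replacing that slice with [66, 80, 81] (same length) produces [14, 20, 66, 80, 81, 2].

[14, 20, 66, 80, 81, 2]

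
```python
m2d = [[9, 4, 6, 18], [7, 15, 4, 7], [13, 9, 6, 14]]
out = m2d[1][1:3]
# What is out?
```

m2d[1] = [7, 15, 4, 7]. m2d[1] has length 4. The slice m2d[1][1:3] selects indices [1, 2] (1->15, 2->4), giving [15, 4].

[15, 4]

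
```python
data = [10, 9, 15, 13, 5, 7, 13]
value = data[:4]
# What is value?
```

data has length 7. The slice data[:4] selects indices [0, 1, 2, 3] (0->10, 1->9, 2->15, 3->13), giving [10, 9, 15, 13].

[10, 9, 15, 13]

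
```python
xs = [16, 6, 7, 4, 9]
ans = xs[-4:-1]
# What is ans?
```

xs has length 5. The slice xs[-4:-1] selects indices [1, 2, 3] (1->6, 2->7, 3->4), giving [6, 7, 4].

[6, 7, 4]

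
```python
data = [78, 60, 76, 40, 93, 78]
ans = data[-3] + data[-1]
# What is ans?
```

data has length 6. Negative index -3 maps to positive index 6 + (-3) = 3. data[3] = 40.
data has length 6. Negative index -1 maps to positive index 6 + (-1) = 5. data[5] = 78.
Sum: 40 + 78 = 118.

118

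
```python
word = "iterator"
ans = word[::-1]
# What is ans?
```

word has length 8. The slice word[::-1] selects indices [7, 6, 5, 4, 3, 2, 1, 0] (7->'r', 6->'o', 5->'t', 4->'a', 3->'r', 2->'e', 1->'t', 0->'i'), giving 'rotareti'.

'rotareti'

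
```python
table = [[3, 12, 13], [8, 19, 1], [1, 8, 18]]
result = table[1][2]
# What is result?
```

table[1] = [8, 19, 1]. Taking column 2 of that row yields 1.

1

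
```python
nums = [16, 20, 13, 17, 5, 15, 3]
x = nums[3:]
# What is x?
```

nums has length 7. The slice nums[3:] selects indices [3, 4, 5, 6] (3->17, 4->5, 5->15, 6->3), giving [17, 5, 15, 3].

[17, 5, 15, 3]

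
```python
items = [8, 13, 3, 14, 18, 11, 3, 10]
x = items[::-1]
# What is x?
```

items has length 8. The slice items[::-1] selects indices [7, 6, 5, 4, 3, 2, 1, 0] (7->10, 6->3, 5->11, 4->18, 3->14, 2->3, 1->13, 0->8), giving [10, 3, 11, 18, 14, 3, 13, 8].

[10, 3, 11, 18, 14, 3, 13, 8]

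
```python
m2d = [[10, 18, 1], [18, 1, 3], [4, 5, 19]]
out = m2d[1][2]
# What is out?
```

m2d[1] = [18, 1, 3]. Taking column 2 of that row yields 3.

3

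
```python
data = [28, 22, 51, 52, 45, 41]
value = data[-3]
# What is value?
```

data has length 6. Negative index -3 maps to positive index 6 + (-3) = 3. data[3] = 52.

52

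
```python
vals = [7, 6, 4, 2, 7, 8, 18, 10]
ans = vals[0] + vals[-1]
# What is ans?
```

vals has length 8. vals[0] = 7.
vals has length 8. Negative index -1 maps to positive index 8 + (-1) = 7. vals[7] = 10.
Sum: 7 + 10 = 17.

17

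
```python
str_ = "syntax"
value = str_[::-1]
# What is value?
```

str_ has length 6. The slice str_[::-1] selects indices [5, 4, 3, 2, 1, 0] (5->'x', 4->'a', 3->'t', 2->'n', 1->'y', 0->'s'), giving 'xatnys'.

'xatnys'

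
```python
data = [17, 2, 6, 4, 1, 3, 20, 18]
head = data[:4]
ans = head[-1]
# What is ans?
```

data has length 8. The slice data[:4] selects indices [0, 1, 2, 3] (0->17, 1->2, 2->6, 3->4), giving [17, 2, 6, 4]. So head = [17, 2, 6, 4]. Then head[-1] = 4.

4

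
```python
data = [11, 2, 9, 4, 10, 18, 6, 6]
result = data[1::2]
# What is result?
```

data has length 8. The slice data[1::2] selects indices [1, 3, 5, 7] (1->2, 3->4, 5->18, 7->6), giving [2, 4, 18, 6].

[2, 4, 18, 6]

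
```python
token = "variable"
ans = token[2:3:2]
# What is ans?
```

token has length 8. The slice token[2:3:2] selects indices [2] (2->'r'), giving 'r'.

'r'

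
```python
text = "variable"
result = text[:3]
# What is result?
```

text has length 8. The slice text[:3] selects indices [0, 1, 2] (0->'v', 1->'a', 2->'r'), giving 'var'.

'var'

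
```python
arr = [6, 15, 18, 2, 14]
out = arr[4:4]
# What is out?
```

arr has length 5. The slice arr[4:4] resolves to an empty index range, so the result is [].

[]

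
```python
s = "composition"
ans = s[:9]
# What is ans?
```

s has length 11. The slice s[:9] selects indices [0, 1, 2, 3, 4, 5, 6, 7, 8] (0->'c', 1->'o', 2->'m', 3->'p', 4->'o', 5->'s', 6->'i', 7->'t', 8->'i'), giving 'compositi'.

'compositi'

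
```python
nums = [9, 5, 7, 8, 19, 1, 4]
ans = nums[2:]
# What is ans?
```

nums has length 7. The slice nums[2:] selects indices [2, 3, 4, 5, 6] (2->7, 3->8, 4->19, 5->1, 6->4), giving [7, 8, 19, 1, 4].

[7, 8, 19, 1, 4]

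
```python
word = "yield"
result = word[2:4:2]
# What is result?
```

word has length 5. The slice word[2:4:2] selects indices [2] (2->'e'), giving 'e'.

'e'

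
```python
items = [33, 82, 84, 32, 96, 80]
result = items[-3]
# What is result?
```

items has length 6. Negative index -3 maps to positive index 6 + (-3) = 3. items[3] = 32.

32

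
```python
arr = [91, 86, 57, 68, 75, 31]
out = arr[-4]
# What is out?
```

arr has length 6. Negative index -4 maps to positive index 6 + (-4) = 2. arr[2] = 57.

57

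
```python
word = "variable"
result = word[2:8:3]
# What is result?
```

word has length 8. The slice word[2:8:3] selects indices [2, 5] (2->'r', 5->'b'), giving 'rb'.

'rb'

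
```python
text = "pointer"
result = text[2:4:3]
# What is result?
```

text has length 7. The slice text[2:4:3] selects indices [2] (2->'i'), giving 'i'.

'i'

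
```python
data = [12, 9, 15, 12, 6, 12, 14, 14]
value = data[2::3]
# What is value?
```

data has length 8. The slice data[2::3] selects indices [2, 5] (2->15, 5->12), giving [15, 12].

[15, 12]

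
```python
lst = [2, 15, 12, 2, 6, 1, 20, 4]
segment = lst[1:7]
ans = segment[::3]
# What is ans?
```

lst has length 8. The slice lst[1:7] selects indices [1, 2, 3, 4, 5, 6] (1->15, 2->12, 3->2, 4->6, 5->1, 6->20), giving [15, 12, 2, 6, 1, 20]. So segment = [15, 12, 2, 6, 1, 20]. segment has length 6. The slice segment[::3] selects indices [0, 3] (0->15, 3->6), giving [15, 6].

[15, 6]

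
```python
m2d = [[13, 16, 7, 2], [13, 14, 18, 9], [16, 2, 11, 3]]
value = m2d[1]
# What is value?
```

m2d has 3 rows. Row 1 is [13, 14, 18, 9].

[13, 14, 18, 9]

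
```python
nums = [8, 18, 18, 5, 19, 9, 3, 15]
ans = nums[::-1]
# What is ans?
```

nums has length 8. The slice nums[::-1] selects indices [7, 6, 5, 4, 3, 2, 1, 0] (7->15, 6->3, 5->9, 4->19, 3->5, 2->18, 1->18, 0->8), giving [15, 3, 9, 19, 5, 18, 18, 8].

[15, 3, 9, 19, 5, 18, 18, 8]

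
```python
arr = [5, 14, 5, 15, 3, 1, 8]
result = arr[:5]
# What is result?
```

arr has length 7. The slice arr[:5] selects indices [0, 1, 2, 3, 4] (0->5, 1->14, 2->5, 3->15, 4->3), giving [5, 14, 5, 15, 3].

[5, 14, 5, 15, 3]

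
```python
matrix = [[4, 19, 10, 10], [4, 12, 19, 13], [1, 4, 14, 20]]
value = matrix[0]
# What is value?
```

matrix has 3 rows. Row 0 is [4, 19, 10, 10].

[4, 19, 10, 10]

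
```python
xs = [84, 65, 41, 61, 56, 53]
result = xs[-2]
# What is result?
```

xs has length 6. Negative index -2 maps to positive index 6 + (-2) = 4. xs[4] = 56.

56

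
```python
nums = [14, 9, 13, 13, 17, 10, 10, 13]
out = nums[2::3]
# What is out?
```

nums has length 8. The slice nums[2::3] selects indices [2, 5] (2->13, 5->10), giving [13, 10].

[13, 10]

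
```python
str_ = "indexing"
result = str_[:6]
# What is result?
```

str_ has length 8. The slice str_[:6] selects indices [0, 1, 2, 3, 4, 5] (0->'i', 1->'n', 2->'d', 3->'e', 4->'x', 5->'i'), giving 'indexi'.

'indexi'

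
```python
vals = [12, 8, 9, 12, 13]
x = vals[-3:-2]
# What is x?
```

vals has length 5. The slice vals[-3:-2] selects indices [2] (2->9), giving [9].

[9]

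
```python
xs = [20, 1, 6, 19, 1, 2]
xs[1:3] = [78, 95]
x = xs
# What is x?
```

xs starts as [20, 1, 6, 19, 1, 2] (length 6). The slice xs[1:3] covers indices [1, 2] with values [1, 6]. Replacing that slice with [78, 95] (same length) produces [20, 78, 95, 19, 1, 2].

[20, 78, 95, 19, 1, 2]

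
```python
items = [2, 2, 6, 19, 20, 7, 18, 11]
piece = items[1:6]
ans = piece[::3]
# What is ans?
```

items has length 8. The slice items[1:6] selects indices [1, 2, 3, 4, 5] (1->2, 2->6, 3->19, 4->20, 5->7), giving [2, 6, 19, 20, 7]. So piece = [2, 6, 19, 20, 7]. piece has length 5. The slice piece[::3] selects indices [0, 3] (0->2, 3->20), giving [2, 20].

[2, 20]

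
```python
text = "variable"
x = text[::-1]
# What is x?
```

text has length 8. The slice text[::-1] selects indices [7, 6, 5, 4, 3, 2, 1, 0] (7->'e', 6->'l', 5->'b', 4->'a', 3->'i', 2->'r', 1->'a', 0->'v'), giving 'elbairav'.

'elbairav'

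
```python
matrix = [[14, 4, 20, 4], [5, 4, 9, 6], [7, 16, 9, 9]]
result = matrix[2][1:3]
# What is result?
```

matrix[2] = [7, 16, 9, 9]. matrix[2] has length 4. The slice matrix[2][1:3] selects indices [1, 2] (1->16, 2->9), giving [16, 9].

[16, 9]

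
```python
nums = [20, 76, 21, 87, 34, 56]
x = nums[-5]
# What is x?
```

nums has length 6. Negative index -5 maps to positive index 6 + (-5) = 1. nums[1] = 76.

76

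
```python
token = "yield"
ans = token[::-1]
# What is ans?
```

token has length 5. The slice token[::-1] selects indices [4, 3, 2, 1, 0] (4->'d', 3->'l', 2->'e', 1->'i', 0->'y'), giving 'dleiy'.

'dleiy'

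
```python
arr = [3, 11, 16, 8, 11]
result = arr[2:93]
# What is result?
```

arr has length 5. The slice arr[2:93] selects indices [2, 3, 4] (2->16, 3->8, 4->11), giving [16, 8, 11].

[16, 8, 11]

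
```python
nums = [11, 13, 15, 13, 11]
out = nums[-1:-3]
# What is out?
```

nums has length 5. The slice nums[-1:-3] resolves to an empty index range, so the result is [].

[]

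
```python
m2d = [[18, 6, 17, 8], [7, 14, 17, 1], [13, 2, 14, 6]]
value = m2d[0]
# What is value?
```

m2d has 3 rows. Row 0 is [18, 6, 17, 8].

[18, 6, 17, 8]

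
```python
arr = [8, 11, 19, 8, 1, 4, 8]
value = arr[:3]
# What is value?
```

arr has length 7. The slice arr[:3] selects indices [0, 1, 2] (0->8, 1->11, 2->19), giving [8, 11, 19].

[8, 11, 19]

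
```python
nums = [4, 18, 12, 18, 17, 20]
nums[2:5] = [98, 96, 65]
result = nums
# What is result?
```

nums starts as [4, 18, 12, 18, 17, 20] (length 6). The slice nums[2:5] covers indices [2, 3, 4] with values [12, 18, 17]. Replacing that slice with [98, 96, 65] (same length) produces [4, 18, 98, 96, 65, 20].

[4, 18, 98, 96, 65, 20]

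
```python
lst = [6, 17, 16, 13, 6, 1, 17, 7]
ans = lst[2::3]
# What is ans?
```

lst has length 8. The slice lst[2::3] selects indices [2, 5] (2->16, 5->1), giving [16, 1].

[16, 1]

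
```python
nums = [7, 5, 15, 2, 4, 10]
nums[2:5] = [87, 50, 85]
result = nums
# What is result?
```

nums starts as [7, 5, 15, 2, 4, 10] (length 6). The slice nums[2:5] covers indices [2, 3, 4] with values [15, 2, 4]. Replacing that slice with [87, 50, 85] (same length) produces [7, 5, 87, 50, 85, 10].

[7, 5, 87, 50, 85, 10]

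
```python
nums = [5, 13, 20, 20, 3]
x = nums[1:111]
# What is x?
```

nums has length 5. The slice nums[1:111] selects indices [1, 2, 3, 4] (1->13, 2->20, 3->20, 4->3), giving [13, 20, 20, 3].

[13, 20, 20, 3]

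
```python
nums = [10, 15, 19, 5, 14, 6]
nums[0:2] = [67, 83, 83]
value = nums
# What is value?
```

nums starts as [10, 15, 19, 5, 14, 6] (length 6). The slice nums[0:2] covers indices [0, 1] with values [10, 15]. Replacing that slice with [67, 83, 83] (different length) produces [67, 83, 83, 19, 5, 14, 6].

[67, 83, 83, 19, 5, 14, 6]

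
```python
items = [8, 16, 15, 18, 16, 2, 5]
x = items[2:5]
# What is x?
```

items has length 7. The slice items[2:5] selects indices [2, 3, 4] (2->15, 3->18, 4->16), giving [15, 18, 16].

[15, 18, 16]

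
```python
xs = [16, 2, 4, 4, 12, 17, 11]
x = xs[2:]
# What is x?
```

xs has length 7. The slice xs[2:] selects indices [2, 3, 4, 5, 6] (2->4, 3->4, 4->12, 5->17, 6->11), giving [4, 4, 12, 17, 11].

[4, 4, 12, 17, 11]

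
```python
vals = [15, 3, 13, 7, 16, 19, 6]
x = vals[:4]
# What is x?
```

vals has length 7. The slice vals[:4] selects indices [0, 1, 2, 3] (0->15, 1->3, 2->13, 3->7), giving [15, 3, 13, 7].

[15, 3, 13, 7]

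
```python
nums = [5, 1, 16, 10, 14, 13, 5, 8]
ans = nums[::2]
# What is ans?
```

nums has length 8. The slice nums[::2] selects indices [0, 2, 4, 6] (0->5, 2->16, 4->14, 6->5), giving [5, 16, 14, 5].

[5, 16, 14, 5]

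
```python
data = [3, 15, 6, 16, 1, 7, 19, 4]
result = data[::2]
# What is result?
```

data has length 8. The slice data[::2] selects indices [0, 2, 4, 6] (0->3, 2->6, 4->1, 6->19), giving [3, 6, 1, 19].

[3, 6, 1, 19]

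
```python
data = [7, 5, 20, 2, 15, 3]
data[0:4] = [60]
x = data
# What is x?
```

data starts as [7, 5, 20, 2, 15, 3] (length 6). The slice data[0:4] covers indices [0, 1, 2, 3] with values [7, 5, 20, 2]. Replacing that slice with [60] (different length) produces [60, 15, 3].

[60, 15, 3]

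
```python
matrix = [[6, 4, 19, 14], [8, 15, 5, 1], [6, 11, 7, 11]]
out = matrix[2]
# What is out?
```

matrix has 3 rows. Row 2 is [6, 11, 7, 11].

[6, 11, 7, 11]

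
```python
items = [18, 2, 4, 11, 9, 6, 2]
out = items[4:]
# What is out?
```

items has length 7. The slice items[4:] selects indices [4, 5, 6] (4->9, 5->6, 6->2), giving [9, 6, 2].

[9, 6, 2]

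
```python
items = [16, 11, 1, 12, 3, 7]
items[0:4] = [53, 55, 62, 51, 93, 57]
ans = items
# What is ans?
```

items starts as [16, 11, 1, 12, 3, 7] (length 6). The slice items[0:4] covers indices [0, 1, 2, 3] with values [16, 11, 1, 12]. Replacing that slice with [53, 55, 62, 51, 93, 57] (different length) produces [53, 55, 62, 51, 93, 57, 3, 7].

[53, 55, 62, 51, 93, 57, 3, 7]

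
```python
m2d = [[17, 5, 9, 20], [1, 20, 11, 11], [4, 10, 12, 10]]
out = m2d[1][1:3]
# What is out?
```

m2d[1] = [1, 20, 11, 11]. m2d[1] has length 4. The slice m2d[1][1:3] selects indices [1, 2] (1->20, 2->11), giving [20, 11].

[20, 11]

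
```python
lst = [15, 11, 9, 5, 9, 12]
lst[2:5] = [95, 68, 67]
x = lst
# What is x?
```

lst starts as [15, 11, 9, 5, 9, 12] (length 6). The slice lst[2:5] covers indices [2, 3, 4] with values [9, 5, 9]. Replacing that slice with [95, 68, 67] (same length) produces [15, 11, 95, 68, 67, 12].

[15, 11, 95, 68, 67, 12]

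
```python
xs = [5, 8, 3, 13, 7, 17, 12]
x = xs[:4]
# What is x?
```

xs has length 7. The slice xs[:4] selects indices [0, 1, 2, 3] (0->5, 1->8, 2->3, 3->13), giving [5, 8, 3, 13].

[5, 8, 3, 13]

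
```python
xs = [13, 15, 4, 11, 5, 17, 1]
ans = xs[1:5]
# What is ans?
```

xs has length 7. The slice xs[1:5] selects indices [1, 2, 3, 4] (1->15, 2->4, 3->11, 4->5), giving [15, 4, 11, 5].

[15, 4, 11, 5]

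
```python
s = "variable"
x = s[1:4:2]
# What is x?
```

s has length 8. The slice s[1:4:2] selects indices [1, 3] (1->'a', 3->'i'), giving 'ai'.

'ai'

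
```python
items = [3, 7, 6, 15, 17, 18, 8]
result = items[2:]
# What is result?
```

items has length 7. The slice items[2:] selects indices [2, 3, 4, 5, 6] (2->6, 3->15, 4->17, 5->18, 6->8), giving [6, 15, 17, 18, 8].

[6, 15, 17, 18, 8]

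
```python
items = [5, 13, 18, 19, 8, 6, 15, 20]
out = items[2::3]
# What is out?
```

items has length 8. The slice items[2::3] selects indices [2, 5] (2->18, 5->6), giving [18, 6].

[18, 6]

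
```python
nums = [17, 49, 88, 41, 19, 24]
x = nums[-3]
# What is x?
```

nums has length 6. Negative index -3 maps to positive index 6 + (-3) = 3. nums[3] = 41.

41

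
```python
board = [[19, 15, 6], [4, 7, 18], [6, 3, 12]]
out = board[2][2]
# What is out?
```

board[2] = [6, 3, 12]. Taking column 2 of that row yields 12.

12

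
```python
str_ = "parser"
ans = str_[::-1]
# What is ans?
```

str_ has length 6. The slice str_[::-1] selects indices [5, 4, 3, 2, 1, 0] (5->'r', 4->'e', 3->'s', 2->'r', 1->'a', 0->'p'), giving 'resrap'.

'resrap'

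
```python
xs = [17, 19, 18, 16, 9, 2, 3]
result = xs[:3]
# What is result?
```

xs has length 7. The slice xs[:3] selects indices [0, 1, 2] (0->17, 1->19, 2->18), giving [17, 19, 18].

[17, 19, 18]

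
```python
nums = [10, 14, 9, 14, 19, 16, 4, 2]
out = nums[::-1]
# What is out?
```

nums has length 8. The slice nums[::-1] selects indices [7, 6, 5, 4, 3, 2, 1, 0] (7->2, 6->4, 5->16, 4->19, 3->14, 2->9, 1->14, 0->10), giving [2, 4, 16, 19, 14, 9, 14, 10].

[2, 4, 16, 19, 14, 9, 14, 10]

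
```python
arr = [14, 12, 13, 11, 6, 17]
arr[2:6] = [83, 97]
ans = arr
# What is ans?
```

arr starts as [14, 12, 13, 11, 6, 17] (length 6). The slice arr[2:6] covers indices [2, 3, 4, 5] with values [13, 11, 6, 17]. Replacing that slice with [83, 97] (different length) produces [14, 12, 83, 97].

[14, 12, 83, 97]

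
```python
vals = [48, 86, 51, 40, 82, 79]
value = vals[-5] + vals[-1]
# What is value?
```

vals has length 6. Negative index -5 maps to positive index 6 + (-5) = 1. vals[1] = 86.
vals has length 6. Negative index -1 maps to positive index 6 + (-1) = 5. vals[5] = 79.
Sum: 86 + 79 = 165.

165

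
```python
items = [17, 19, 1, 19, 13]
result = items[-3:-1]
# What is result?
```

items has length 5. The slice items[-3:-1] selects indices [2, 3] (2->1, 3->19), giving [1, 19].

[1, 19]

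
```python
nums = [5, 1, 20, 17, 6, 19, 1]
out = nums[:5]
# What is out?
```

nums has length 7. The slice nums[:5] selects indices [0, 1, 2, 3, 4] (0->5, 1->1, 2->20, 3->17, 4->6), giving [5, 1, 20, 17, 6].

[5, 1, 20, 17, 6]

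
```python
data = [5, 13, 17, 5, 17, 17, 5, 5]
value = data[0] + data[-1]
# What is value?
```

data has length 8. data[0] = 5.
data has length 8. Negative index -1 maps to positive index 8 + (-1) = 7. data[7] = 5.
Sum: 5 + 5 = 10.

10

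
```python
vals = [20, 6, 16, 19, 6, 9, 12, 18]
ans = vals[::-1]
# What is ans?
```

vals has length 8. The slice vals[::-1] selects indices [7, 6, 5, 4, 3, 2, 1, 0] (7->18, 6->12, 5->9, 4->6, 3->19, 2->16, 1->6, 0->20), giving [18, 12, 9, 6, 19, 16, 6, 20].

[18, 12, 9, 6, 19, 16, 6, 20]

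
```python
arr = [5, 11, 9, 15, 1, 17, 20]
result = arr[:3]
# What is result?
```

arr has length 7. The slice arr[:3] selects indices [0, 1, 2] (0->5, 1->11, 2->9), giving [5, 11, 9].

[5, 11, 9]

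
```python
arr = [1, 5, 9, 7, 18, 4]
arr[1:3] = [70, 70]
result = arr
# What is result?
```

arr starts as [1, 5, 9, 7, 18, 4] (length 6). The slice arr[1:3] covers indices [1, 2] with values [5, 9]. Replacing that slice with [70, 70] (same length) produces [1, 70, 70, 7, 18, 4].

[1, 70, 70, 7, 18, 4]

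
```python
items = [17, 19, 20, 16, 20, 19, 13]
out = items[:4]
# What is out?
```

items has length 7. The slice items[:4] selects indices [0, 1, 2, 3] (0->17, 1->19, 2->20, 3->16), giving [17, 19, 20, 16].

[17, 19, 20, 16]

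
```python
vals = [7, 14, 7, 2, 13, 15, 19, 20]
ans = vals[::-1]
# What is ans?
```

vals has length 8. The slice vals[::-1] selects indices [7, 6, 5, 4, 3, 2, 1, 0] (7->20, 6->19, 5->15, 4->13, 3->2, 2->7, 1->14, 0->7), giving [20, 19, 15, 13, 2, 7, 14, 7].

[20, 19, 15, 13, 2, 7, 14, 7]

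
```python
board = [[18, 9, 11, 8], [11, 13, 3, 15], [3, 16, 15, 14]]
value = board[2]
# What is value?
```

board has 3 rows. Row 2 is [3, 16, 15, 14].

[3, 16, 15, 14]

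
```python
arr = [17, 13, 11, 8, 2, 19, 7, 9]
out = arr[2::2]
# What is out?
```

arr has length 8. The slice arr[2::2] selects indices [2, 4, 6] (2->11, 4->2, 6->7), giving [11, 2, 7].

[11, 2, 7]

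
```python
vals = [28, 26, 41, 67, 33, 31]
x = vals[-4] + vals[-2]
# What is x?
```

vals has length 6. Negative index -4 maps to positive index 6 + (-4) = 2. vals[2] = 41.
vals has length 6. Negative index -2 maps to positive index 6 + (-2) = 4. vals[4] = 33.
Sum: 41 + 33 = 74.

74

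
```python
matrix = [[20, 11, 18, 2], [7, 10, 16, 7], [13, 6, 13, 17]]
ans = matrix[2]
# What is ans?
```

matrix has 3 rows. Row 2 is [13, 6, 13, 17].

[13, 6, 13, 17]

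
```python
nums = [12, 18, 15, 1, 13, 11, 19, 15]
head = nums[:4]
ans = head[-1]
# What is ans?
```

nums has length 8. The slice nums[:4] selects indices [0, 1, 2, 3] (0->12, 1->18, 2->15, 3->1), giving [12, 18, 15, 1]. So head = [12, 18, 15, 1]. Then head[-1] = 1.

1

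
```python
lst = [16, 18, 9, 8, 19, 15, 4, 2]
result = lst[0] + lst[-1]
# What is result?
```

lst has length 8. lst[0] = 16.
lst has length 8. Negative index -1 maps to positive index 8 + (-1) = 7. lst[7] = 2.
Sum: 16 + 2 = 18.

18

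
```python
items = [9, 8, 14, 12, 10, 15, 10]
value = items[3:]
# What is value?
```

items has length 7. The slice items[3:] selects indices [3, 4, 5, 6] (3->12, 4->10, 5->15, 6->10), giving [12, 10, 15, 10].

[12, 10, 15, 10]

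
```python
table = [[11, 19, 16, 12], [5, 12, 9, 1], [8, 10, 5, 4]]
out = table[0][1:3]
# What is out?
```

table[0] = [11, 19, 16, 12]. table[0] has length 4. The slice table[0][1:3] selects indices [1, 2] (1->19, 2->16), giving [19, 16].

[19, 16]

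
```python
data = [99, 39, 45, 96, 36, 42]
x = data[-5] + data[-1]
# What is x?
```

data has length 6. Negative index -5 maps to positive index 6 + (-5) = 1. data[1] = 39.
data has length 6. Negative index -1 maps to positive index 6 + (-1) = 5. data[5] = 42.
Sum: 39 + 42 = 81.

81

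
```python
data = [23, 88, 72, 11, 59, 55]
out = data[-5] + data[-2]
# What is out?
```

data has length 6. Negative index -5 maps to positive index 6 + (-5) = 1. data[1] = 88.
data has length 6. Negative index -2 maps to positive index 6 + (-2) = 4. data[4] = 59.
Sum: 88 + 59 = 147.

147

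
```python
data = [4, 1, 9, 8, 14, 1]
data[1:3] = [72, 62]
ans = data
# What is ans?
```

data starts as [4, 1, 9, 8, 14, 1] (length 6). The slice data[1:3] covers indices [1, 2] with values [1, 9]. Replacing that slice with [72, 62] (same length) produces [4, 72, 62, 8, 14, 1].

[4, 72, 62, 8, 14, 1]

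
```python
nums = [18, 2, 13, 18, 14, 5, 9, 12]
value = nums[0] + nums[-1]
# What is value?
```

nums has length 8. nums[0] = 18.
nums has length 8. Negative index -1 maps to positive index 8 + (-1) = 7. nums[7] = 12.
Sum: 18 + 12 = 30.

30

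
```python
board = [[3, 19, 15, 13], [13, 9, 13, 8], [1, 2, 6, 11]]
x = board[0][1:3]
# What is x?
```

board[0] = [3, 19, 15, 13]. board[0] has length 4. The slice board[0][1:3] selects indices [1, 2] (1->19, 2->15), giving [19, 15].

[19, 15]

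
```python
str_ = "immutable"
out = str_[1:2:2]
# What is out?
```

str_ has length 9. The slice str_[1:2:2] selects indices [1] (1->'m'), giving 'm'.

'm'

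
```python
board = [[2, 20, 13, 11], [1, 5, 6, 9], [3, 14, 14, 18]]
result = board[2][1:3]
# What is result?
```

board[2] = [3, 14, 14, 18]. board[2] has length 4. The slice board[2][1:3] selects indices [1, 2] (1->14, 2->14), giving [14, 14].

[14, 14]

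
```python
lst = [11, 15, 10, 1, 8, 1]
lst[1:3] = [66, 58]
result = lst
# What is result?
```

lst starts as [11, 15, 10, 1, 8, 1] (length 6). The slice lst[1:3] covers indices [1, 2] with values [15, 10]. Replacing that slice with [66, 58] (same length) produces [11, 66, 58, 1, 8, 1].

[11, 66, 58, 1, 8, 1]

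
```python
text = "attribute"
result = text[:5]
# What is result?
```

text has length 9. The slice text[:5] selects indices [0, 1, 2, 3, 4] (0->'a', 1->'t', 2->'t', 3->'r', 4->'i'), giving 'attri'.

'attri'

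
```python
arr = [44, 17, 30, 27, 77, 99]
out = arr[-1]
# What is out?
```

arr has length 6. Negative index -1 maps to positive index 6 + (-1) = 5. arr[5] = 99.

99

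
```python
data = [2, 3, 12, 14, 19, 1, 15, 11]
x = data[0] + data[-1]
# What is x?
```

data has length 8. data[0] = 2.
data has length 8. Negative index -1 maps to positive index 8 + (-1) = 7. data[7] = 11.
Sum: 2 + 11 = 13.

13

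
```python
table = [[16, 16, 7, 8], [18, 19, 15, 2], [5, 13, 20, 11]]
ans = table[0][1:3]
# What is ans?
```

table[0] = [16, 16, 7, 8]. table[0] has length 4. The slice table[0][1:3] selects indices [1, 2] (1->16, 2->7), giving [16, 7].

[16, 7]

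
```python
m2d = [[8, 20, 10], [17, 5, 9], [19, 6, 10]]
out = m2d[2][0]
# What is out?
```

m2d[2] = [19, 6, 10]. Taking column 0 of that row yields 19.

19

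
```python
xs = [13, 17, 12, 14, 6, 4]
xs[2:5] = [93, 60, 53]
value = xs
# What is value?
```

xs starts as [13, 17, 12, 14, 6, 4] (length 6). The slice xs[2:5] covers indices [2, 3, 4] with values [12, 14, 6]. Replacing that slice with [93, 60, 53] (same length) produces [13, 17, 93, 60, 53, 4].

[13, 17, 93, 60, 53, 4]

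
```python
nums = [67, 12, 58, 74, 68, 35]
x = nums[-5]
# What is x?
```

nums has length 6. Negative index -5 maps to positive index 6 + (-5) = 1. nums[1] = 12.

12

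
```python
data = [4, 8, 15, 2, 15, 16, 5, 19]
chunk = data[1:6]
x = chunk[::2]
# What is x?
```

data has length 8. The slice data[1:6] selects indices [1, 2, 3, 4, 5] (1->8, 2->15, 3->2, 4->15, 5->16), giving [8, 15, 2, 15, 16]. So chunk = [8, 15, 2, 15, 16]. chunk has length 5. The slice chunk[::2] selects indices [0, 2, 4] (0->8, 2->2, 4->16), giving [8, 2, 16].

[8, 2, 16]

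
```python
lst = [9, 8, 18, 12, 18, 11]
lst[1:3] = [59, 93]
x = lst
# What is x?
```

lst starts as [9, 8, 18, 12, 18, 11] (length 6). The slice lst[1:3] covers indices [1, 2] with values [8, 18]. Replacing that slice with [59, 93] (same length) produces [9, 59, 93, 12, 18, 11].

[9, 59, 93, 12, 18, 11]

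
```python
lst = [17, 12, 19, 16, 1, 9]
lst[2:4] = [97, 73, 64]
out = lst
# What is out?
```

lst starts as [17, 12, 19, 16, 1, 9] (length 6). The slice lst[2:4] covers indices [2, 3] with values [19, 16]. Replacing that slice with [97, 73, 64] (different length) produces [17, 12, 97, 73, 64, 1, 9].

[17, 12, 97, 73, 64, 1, 9]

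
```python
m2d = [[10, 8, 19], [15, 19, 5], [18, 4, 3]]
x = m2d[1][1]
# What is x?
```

m2d[1] = [15, 19, 5]. Taking column 1 of that row yields 19.

19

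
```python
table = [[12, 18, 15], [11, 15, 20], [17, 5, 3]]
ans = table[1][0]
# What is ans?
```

table[1] = [11, 15, 20]. Taking column 0 of that row yields 11.

11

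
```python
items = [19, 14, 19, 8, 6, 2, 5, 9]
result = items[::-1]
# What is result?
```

items has length 8. The slice items[::-1] selects indices [7, 6, 5, 4, 3, 2, 1, 0] (7->9, 6->5, 5->2, 4->6, 3->8, 2->19, 1->14, 0->19), giving [9, 5, 2, 6, 8, 19, 14, 19].

[9, 5, 2, 6, 8, 19, 14, 19]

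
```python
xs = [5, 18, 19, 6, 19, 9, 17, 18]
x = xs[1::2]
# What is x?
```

xs has length 8. The slice xs[1::2] selects indices [1, 3, 5, 7] (1->18, 3->6, 5->9, 7->18), giving [18, 6, 9, 18].

[18, 6, 9, 18]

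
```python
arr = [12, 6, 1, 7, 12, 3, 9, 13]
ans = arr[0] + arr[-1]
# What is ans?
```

arr has length 8. arr[0] = 12.
arr has length 8. Negative index -1 maps to positive index 8 + (-1) = 7. arr[7] = 13.
Sum: 12 + 13 = 25.

25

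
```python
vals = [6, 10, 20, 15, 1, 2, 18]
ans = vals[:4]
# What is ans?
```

vals has length 7. The slice vals[:4] selects indices [0, 1, 2, 3] (0->6, 1->10, 2->20, 3->15), giving [6, 10, 20, 15].

[6, 10, 20, 15]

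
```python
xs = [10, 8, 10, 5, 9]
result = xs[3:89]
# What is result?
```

xs has length 5. The slice xs[3:89] selects indices [3, 4] (3->5, 4->9), giving [5, 9].

[5, 9]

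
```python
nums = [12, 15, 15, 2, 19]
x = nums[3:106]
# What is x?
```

nums has length 5. The slice nums[3:106] selects indices [3, 4] (3->2, 4->19), giving [2, 19].

[2, 19]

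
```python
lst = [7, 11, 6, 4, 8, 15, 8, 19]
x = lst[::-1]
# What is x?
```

lst has length 8. The slice lst[::-1] selects indices [7, 6, 5, 4, 3, 2, 1, 0] (7->19, 6->8, 5->15, 4->8, 3->4, 2->6, 1->11, 0->7), giving [19, 8, 15, 8, 4, 6, 11, 7].

[19, 8, 15, 8, 4, 6, 11, 7]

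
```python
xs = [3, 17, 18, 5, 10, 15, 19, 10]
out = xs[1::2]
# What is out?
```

xs has length 8. The slice xs[1::2] selects indices [1, 3, 5, 7] (1->17, 3->5, 5->15, 7->10), giving [17, 5, 15, 10].

[17, 5, 15, 10]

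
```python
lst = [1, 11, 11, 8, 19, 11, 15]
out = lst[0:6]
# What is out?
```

lst has length 7. The slice lst[0:6] selects indices [0, 1, 2, 3, 4, 5] (0->1, 1->11, 2->11, 3->8, 4->19, 5->11), giving [1, 11, 11, 8, 19, 11].

[1, 11, 11, 8, 19, 11]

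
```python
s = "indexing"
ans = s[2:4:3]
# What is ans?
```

s has length 8. The slice s[2:4:3] selects indices [2] (2->'d'), giving 'd'.

'd'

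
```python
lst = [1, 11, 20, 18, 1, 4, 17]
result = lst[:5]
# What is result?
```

lst has length 7. The slice lst[:5] selects indices [0, 1, 2, 3, 4] (0->1, 1->11, 2->20, 3->18, 4->1), giving [1, 11, 20, 18, 1].

[1, 11, 20, 18, 1]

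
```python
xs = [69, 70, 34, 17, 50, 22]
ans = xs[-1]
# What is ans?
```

xs has length 6. Negative index -1 maps to positive index 6 + (-1) = 5. xs[5] = 22.

22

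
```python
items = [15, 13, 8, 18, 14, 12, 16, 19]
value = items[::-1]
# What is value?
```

items has length 8. The slice items[::-1] selects indices [7, 6, 5, 4, 3, 2, 1, 0] (7->19, 6->16, 5->12, 4->14, 3->18, 2->8, 1->13, 0->15), giving [19, 16, 12, 14, 18, 8, 13, 15].

[19, 16, 12, 14, 18, 8, 13, 15]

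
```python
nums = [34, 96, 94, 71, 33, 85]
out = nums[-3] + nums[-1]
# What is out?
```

nums has length 6. Negative index -3 maps to positive index 6 + (-3) = 3. nums[3] = 71.
nums has length 6. Negative index -1 maps to positive index 6 + (-1) = 5. nums[5] = 85.
Sum: 71 + 85 = 156.

156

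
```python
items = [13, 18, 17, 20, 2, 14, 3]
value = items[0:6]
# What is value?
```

items has length 7. The slice items[0:6] selects indices [0, 1, 2, 3, 4, 5] (0->13, 1->18, 2->17, 3->20, 4->2, 5->14), giving [13, 18, 17, 20, 2, 14].

[13, 18, 17, 20, 2, 14]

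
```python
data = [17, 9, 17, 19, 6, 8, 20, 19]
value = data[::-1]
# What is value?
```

data has length 8. The slice data[::-1] selects indices [7, 6, 5, 4, 3, 2, 1, 0] (7->19, 6->20, 5->8, 4->6, 3->19, 2->17, 1->9, 0->17), giving [19, 20, 8, 6, 19, 17, 9, 17].

[19, 20, 8, 6, 19, 17, 9, 17]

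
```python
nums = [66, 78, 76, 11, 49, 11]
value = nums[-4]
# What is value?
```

nums has length 6. Negative index -4 maps to positive index 6 + (-4) = 2. nums[2] = 76.

76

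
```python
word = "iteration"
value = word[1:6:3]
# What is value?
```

word has length 9. The slice word[1:6:3] selects indices [1, 4] (1->'t', 4->'a'), giving 'ta'.

'ta'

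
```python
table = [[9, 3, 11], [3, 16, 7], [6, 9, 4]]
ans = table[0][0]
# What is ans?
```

table[0] = [9, 3, 11]. Taking column 0 of that row yields 9.

9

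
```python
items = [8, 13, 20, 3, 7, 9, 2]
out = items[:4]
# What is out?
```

items has length 7. The slice items[:4] selects indices [0, 1, 2, 3] (0->8, 1->13, 2->20, 3->3), giving [8, 13, 20, 3].

[8, 13, 20, 3]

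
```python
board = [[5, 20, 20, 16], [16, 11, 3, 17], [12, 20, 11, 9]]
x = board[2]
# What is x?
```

board has 3 rows. Row 2 is [12, 20, 11, 9].

[12, 20, 11, 9]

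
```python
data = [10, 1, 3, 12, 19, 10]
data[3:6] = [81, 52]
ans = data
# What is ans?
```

data starts as [10, 1, 3, 12, 19, 10] (length 6). The slice data[3:6] covers indices [3, 4, 5] with values [12, 19, 10]. Replacing that slice with [81, 52] (different length) produces [10, 1, 3, 81, 52].

[10, 1, 3, 81, 52]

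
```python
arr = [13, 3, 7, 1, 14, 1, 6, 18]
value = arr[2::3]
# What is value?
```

arr has length 8. The slice arr[2::3] selects indices [2, 5] (2->7, 5->1), giving [7, 1].

[7, 1]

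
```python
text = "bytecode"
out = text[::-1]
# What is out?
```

text has length 8. The slice text[::-1] selects indices [7, 6, 5, 4, 3, 2, 1, 0] (7->'e', 6->'d', 5->'o', 4->'c', 3->'e', 2->'t', 1->'y', 0->'b'), giving 'edocetyb'.

'edocetyb'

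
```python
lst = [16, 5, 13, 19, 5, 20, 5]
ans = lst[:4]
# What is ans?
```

lst has length 7. The slice lst[:4] selects indices [0, 1, 2, 3] (0->16, 1->5, 2->13, 3->19), giving [16, 5, 13, 19].

[16, 5, 13, 19]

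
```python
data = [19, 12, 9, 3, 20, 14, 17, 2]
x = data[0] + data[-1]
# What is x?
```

data has length 8. data[0] = 19.
data has length 8. Negative index -1 maps to positive index 8 + (-1) = 7. data[7] = 2.
Sum: 19 + 2 = 21.

21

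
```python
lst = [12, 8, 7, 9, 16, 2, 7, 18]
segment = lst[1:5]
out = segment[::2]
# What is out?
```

lst has length 8. The slice lst[1:5] selects indices [1, 2, 3, 4] (1->8, 2->7, 3->9, 4->16), giving [8, 7, 9, 16]. So segment = [8, 7, 9, 16]. segment has length 4. The slice segment[::2] selects indices [0, 2] (0->8, 2->9), giving [8, 9].

[8, 9]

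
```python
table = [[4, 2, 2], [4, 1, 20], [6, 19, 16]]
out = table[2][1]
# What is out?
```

table[2] = [6, 19, 16]. Taking column 1 of that row yields 19.

19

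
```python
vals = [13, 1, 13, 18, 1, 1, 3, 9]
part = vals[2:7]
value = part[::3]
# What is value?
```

vals has length 8. The slice vals[2:7] selects indices [2, 3, 4, 5, 6] (2->13, 3->18, 4->1, 5->1, 6->3), giving [13, 18, 1, 1, 3]. So part = [13, 18, 1, 1, 3]. part has length 5. The slice part[::3] selects indices [0, 3] (0->13, 3->1), giving [13, 1].

[13, 1]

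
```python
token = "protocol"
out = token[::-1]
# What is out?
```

token has length 8. The slice token[::-1] selects indices [7, 6, 5, 4, 3, 2, 1, 0] (7->'l', 6->'o', 5->'c', 4->'o', 3->'t', 2->'o', 1->'r', 0->'p'), giving 'locotorp'.

'locotorp'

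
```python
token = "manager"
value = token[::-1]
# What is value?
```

token has length 7. The slice token[::-1] selects indices [6, 5, 4, 3, 2, 1, 0] (6->'r', 5->'e', 4->'g', 3->'a', 2->'n', 1->'a', 0->'m'), giving 'reganam'.

'reganam'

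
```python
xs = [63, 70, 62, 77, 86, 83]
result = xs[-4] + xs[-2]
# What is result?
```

xs has length 6. Negative index -4 maps to positive index 6 + (-4) = 2. xs[2] = 62.
xs has length 6. Negative index -2 maps to positive index 6 + (-2) = 4. xs[4] = 86.
Sum: 62 + 86 = 148.

148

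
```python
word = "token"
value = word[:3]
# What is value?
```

word has length 5. The slice word[:3] selects indices [0, 1, 2] (0->'t', 1->'o', 2->'k'), giving 'tok'.

'tok'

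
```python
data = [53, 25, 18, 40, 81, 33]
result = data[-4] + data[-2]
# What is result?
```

data has length 6. Negative index -4 maps to positive index 6 + (-4) = 2. data[2] = 18.
data has length 6. Negative index -2 maps to positive index 6 + (-2) = 4. data[4] = 81.
Sum: 18 + 81 = 99.

99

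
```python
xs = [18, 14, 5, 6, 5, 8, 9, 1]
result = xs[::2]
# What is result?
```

xs has length 8. The slice xs[::2] selects indices [0, 2, 4, 6] (0->18, 2->5, 4->5, 6->9), giving [18, 5, 5, 9].

[18, 5, 5, 9]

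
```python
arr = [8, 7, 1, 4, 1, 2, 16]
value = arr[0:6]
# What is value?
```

arr has length 7. The slice arr[0:6] selects indices [0, 1, 2, 3, 4, 5] (0->8, 1->7, 2->1, 3->4, 4->1, 5->2), giving [8, 7, 1, 4, 1, 2].

[8, 7, 1, 4, 1, 2]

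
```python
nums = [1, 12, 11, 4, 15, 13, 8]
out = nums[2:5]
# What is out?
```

nums has length 7. The slice nums[2:5] selects indices [2, 3, 4] (2->11, 3->4, 4->15), giving [11, 4, 15].

[11, 4, 15]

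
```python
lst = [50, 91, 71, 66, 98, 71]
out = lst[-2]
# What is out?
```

lst has length 6. Negative index -2 maps to positive index 6 + (-2) = 4. lst[4] = 98.

98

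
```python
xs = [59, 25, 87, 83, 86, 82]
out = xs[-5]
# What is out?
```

xs has length 6. Negative index -5 maps to positive index 6 + (-5) = 1. xs[1] = 25.

25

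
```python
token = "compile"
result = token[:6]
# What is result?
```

token has length 7. The slice token[:6] selects indices [0, 1, 2, 3, 4, 5] (0->'c', 1->'o', 2->'m', 3->'p', 4->'i', 5->'l'), giving 'compil'.

'compil'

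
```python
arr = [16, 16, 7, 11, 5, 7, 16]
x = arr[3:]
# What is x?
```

arr has length 7. The slice arr[3:] selects indices [3, 4, 5, 6] (3->11, 4->5, 5->7, 6->16), giving [11, 5, 7, 16].

[11, 5, 7, 16]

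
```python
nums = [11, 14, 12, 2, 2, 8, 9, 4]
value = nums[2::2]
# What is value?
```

nums has length 8. The slice nums[2::2] selects indices [2, 4, 6] (2->12, 4->2, 6->9), giving [12, 2, 9].

[12, 2, 9]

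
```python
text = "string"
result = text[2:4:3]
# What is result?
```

text has length 6. The slice text[2:4:3] selects indices [2] (2->'r'), giving 'r'.

'r'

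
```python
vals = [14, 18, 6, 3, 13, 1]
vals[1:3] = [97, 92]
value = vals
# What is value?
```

vals starts as [14, 18, 6, 3, 13, 1] (length 6). The slice vals[1:3] covers indices [1, 2] with values [18, 6]. Replacing that slice with [97, 92] (same length) produces [14, 97, 92, 3, 13, 1].

[14, 97, 92, 3, 13, 1]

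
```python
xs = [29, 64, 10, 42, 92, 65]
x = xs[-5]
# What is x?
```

xs has length 6. Negative index -5 maps to positive index 6 + (-5) = 1. xs[1] = 64.

64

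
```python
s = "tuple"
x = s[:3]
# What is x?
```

s has length 5. The slice s[:3] selects indices [0, 1, 2] (0->'t', 1->'u', 2->'p'), giving 'tup'.

'tup'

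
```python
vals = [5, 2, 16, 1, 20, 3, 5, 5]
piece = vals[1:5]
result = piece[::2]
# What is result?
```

vals has length 8. The slice vals[1:5] selects indices [1, 2, 3, 4] (1->2, 2->16, 3->1, 4->20), giving [2, 16, 1, 20]. So piece = [2, 16, 1, 20]. piece has length 4. The slice piece[::2] selects indices [0, 2] (0->2, 2->1), giving [2, 1].

[2, 1]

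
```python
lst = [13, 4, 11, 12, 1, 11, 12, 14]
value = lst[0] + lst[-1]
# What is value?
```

lst has length 8. lst[0] = 13.
lst has length 8. Negative index -1 maps to positive index 8 + (-1) = 7. lst[7] = 14.
Sum: 13 + 14 = 27.

27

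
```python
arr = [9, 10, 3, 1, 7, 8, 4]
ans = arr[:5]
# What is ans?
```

arr has length 7. The slice arr[:5] selects indices [0, 1, 2, 3, 4] (0->9, 1->10, 2->3, 3->1, 4->7), giving [9, 10, 3, 1, 7].

[9, 10, 3, 1, 7]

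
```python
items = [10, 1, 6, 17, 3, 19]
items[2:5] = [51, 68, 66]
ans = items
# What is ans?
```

items starts as [10, 1, 6, 17, 3, 19] (length 6). The slice items[2:5] covers indices [2, 3, 4] with values [6, 17, 3]. Replacing that slice with [51, 68, 66] (same length) produces [10, 1, 51, 68, 66, 19].

[10, 1, 51, 68, 66, 19]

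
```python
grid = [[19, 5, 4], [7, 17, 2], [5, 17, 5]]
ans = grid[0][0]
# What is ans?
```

grid[0] = [19, 5, 4]. Taking column 0 of that row yields 19.

19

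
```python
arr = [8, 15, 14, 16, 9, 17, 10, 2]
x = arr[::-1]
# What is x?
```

arr has length 8. The slice arr[::-1] selects indices [7, 6, 5, 4, 3, 2, 1, 0] (7->2, 6->10, 5->17, 4->9, 3->16, 2->14, 1->15, 0->8), giving [2, 10, 17, 9, 16, 14, 15, 8].

[2, 10, 17, 9, 16, 14, 15, 8]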